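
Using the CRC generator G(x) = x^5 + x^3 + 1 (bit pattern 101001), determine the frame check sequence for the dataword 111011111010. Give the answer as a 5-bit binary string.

11110

Append 5 zeros: 11101111101000000. Divide by 101001 (XOR where the leading bit is 1):
  pos 0: 111011 XOR 101001 = 010010
  pos 1: 100101 XOR 101001 = 001100
  pos 3: 110011 XOR 101001 = 011010
  pos 4: 110100 XOR 101001 = 011101
  pos 5: 111011 XOR 101001 = 010010
  pos 6: 100100 XOR 101001 = 001101
  pos 8: 110100 XOR 101001 = 011101
  pos 9: 111010 XOR 101001 = 010011
  pos 10: 100110 XOR 101001 = 001111
Remainder (last 5 bits) = 11110. This is the CRC / FCS.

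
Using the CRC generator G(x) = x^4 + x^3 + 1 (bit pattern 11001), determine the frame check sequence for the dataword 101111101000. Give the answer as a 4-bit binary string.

Append 4 zeros: 1011111010000000. Divide by 11001 (XOR where the leading bit is 1):
  pos 0: 10111 XOR 11001 = 01110
  pos 1: 11101 XOR 11001 = 00100
  pos 3: 10010 XOR 11001 = 01011
  pos 4: 10111 XOR 11001 = 01110
  pos 5: 11100 XOR 11001 = 00101
  pos 7: 10100 XOR 11001 = 01101
  pos 8: 11010 XOR 11001 = 00011
  pos 11: 11000 XOR 11001 = 00001
Remainder (last 4 bits) = 0001. This is the CRC / FCS.

0001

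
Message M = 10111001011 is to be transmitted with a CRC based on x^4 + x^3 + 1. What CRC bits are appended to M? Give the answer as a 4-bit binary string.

1101

Append 4 zeros: 101110010110000. Divide by 11001 (XOR where the leading bit is 1):
  pos 0: 10111 XOR 11001 = 01110
  pos 1: 11100 XOR 11001 = 00101
  pos 3: 10101 XOR 11001 = 01100
  pos 4: 11000 XOR 11001 = 00001
  pos 8: 11100 XOR 11001 = 00101
  pos 10: 10100 XOR 11001 = 01101
Remainder (last 4 bits) = 1101. This is the CRC / FCS.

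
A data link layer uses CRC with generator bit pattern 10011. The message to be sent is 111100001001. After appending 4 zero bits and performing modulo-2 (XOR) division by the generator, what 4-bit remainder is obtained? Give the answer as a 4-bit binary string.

Append 4 zeros: 1111000010010000. Divide by 10011 (XOR where the leading bit is 1):
  pos 0: 11110 XOR 10011 = 01101
  pos 1: 11010 XOR 10011 = 01001
  pos 2: 10010 XOR 10011 = 00001
  pos 6: 10100 XOR 10011 = 00111
  pos 8: 11110 XOR 10011 = 01101
  pos 9: 11010 XOR 10011 = 01001
  pos 10: 10010 XOR 10011 = 00001
Remainder (last 4 bits) = 0010. This is the CRC / FCS.

0010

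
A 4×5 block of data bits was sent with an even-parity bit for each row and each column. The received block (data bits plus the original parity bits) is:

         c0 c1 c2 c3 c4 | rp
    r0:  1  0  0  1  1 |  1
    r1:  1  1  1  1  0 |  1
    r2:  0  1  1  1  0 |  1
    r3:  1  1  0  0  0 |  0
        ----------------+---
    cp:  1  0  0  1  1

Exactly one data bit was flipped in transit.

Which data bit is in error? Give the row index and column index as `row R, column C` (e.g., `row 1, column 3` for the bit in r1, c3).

row 1, column 1

Recompute each row's even parity and compare to rp:
  r0: data parity 1, sent rp 1 → ok
  r1: data parity 0, sent rp 1 → mismatch
  r2: data parity 1, sent rp 1 → ok
  r3: data parity 0, sent rp 0 → ok
Recompute each column's even parity and compare to cp:
  c0: data parity 1, sent cp 1 → ok
  c1: data parity 1, sent cp 0 → mismatch
  c2: data parity 0, sent cp 0 → ok
  c3: data parity 1, sent cp 1 → ok
  c4: data parity 1, sent cp 1 → ok
Exactly one row (r1) and one column (c1) fail → the flipped bit is at their intersection.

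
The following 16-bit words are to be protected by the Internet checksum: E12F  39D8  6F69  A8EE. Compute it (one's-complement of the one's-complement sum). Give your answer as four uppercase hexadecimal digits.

One's-complement addition (fold any carry out of bit 15 back into bit 0):
  0xE12F + 0x39D8 = 0x11B07 → wrap carry → 0x1B08
  0x1B08 + 0x6F69 = 0x08A71
  0x8A71 + 0xA8EE = 0x1335F → wrap carry → 0x3360
One's-complement sum = 0x3360.
Checksum = ~0x3360 & 0xFFFF = 0xCC9F.

CC9F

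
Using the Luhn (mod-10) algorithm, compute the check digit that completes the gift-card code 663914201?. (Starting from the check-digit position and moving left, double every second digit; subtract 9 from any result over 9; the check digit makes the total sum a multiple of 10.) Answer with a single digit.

4

Partial digits right→left: 1 0 2 4 1 9 3 6 6
Double every second digit counting from the check-digit position (so the 1st, 3rd, 5th, ... of the partial from the right).
  doubled (with −9 where >9): 2 4 2 6 3 → sum 17
  kept as-is: 0 4 9 6 → sum 19
Total = 17 + 19 = 36.
Check digit = (10 − (36 mod 10)) mod 10 = 4.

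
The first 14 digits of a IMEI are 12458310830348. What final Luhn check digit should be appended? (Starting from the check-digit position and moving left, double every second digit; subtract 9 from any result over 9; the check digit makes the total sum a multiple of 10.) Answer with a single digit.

Partial digits right→left: 8 4 3 0 3 8 0 1 3 8 5 4 2 1
Double every second digit counting from the check-digit position (so the 1st, 3rd, 5th, ... of the partial from the right).
  doubled (with −9 where >9): 7 6 6 0 6 1 4 → sum 30
  kept as-is: 4 0 8 1 8 4 1 → sum 26
Total = 30 + 26 = 56.
Check digit = (10 − (56 mod 10)) mod 10 = 4.

4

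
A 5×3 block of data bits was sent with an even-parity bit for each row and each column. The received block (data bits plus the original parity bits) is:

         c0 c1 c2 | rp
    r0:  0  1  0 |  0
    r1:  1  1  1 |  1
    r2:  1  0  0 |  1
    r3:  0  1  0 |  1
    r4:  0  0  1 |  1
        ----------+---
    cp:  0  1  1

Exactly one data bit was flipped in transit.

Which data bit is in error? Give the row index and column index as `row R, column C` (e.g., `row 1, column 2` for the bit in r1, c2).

row 0, column 2

Recompute each row's even parity and compare to rp:
  r0: data parity 1, sent rp 0 → mismatch
  r1: data parity 1, sent rp 1 → ok
  r2: data parity 1, sent rp 1 → ok
  r3: data parity 1, sent rp 1 → ok
  r4: data parity 1, sent rp 1 → ok
Recompute each column's even parity and compare to cp:
  c0: data parity 0, sent cp 0 → ok
  c1: data parity 1, sent cp 1 → ok
  c2: data parity 0, sent cp 1 → mismatch
Exactly one row (r0) and one column (c2) fail → the flipped bit is at their intersection.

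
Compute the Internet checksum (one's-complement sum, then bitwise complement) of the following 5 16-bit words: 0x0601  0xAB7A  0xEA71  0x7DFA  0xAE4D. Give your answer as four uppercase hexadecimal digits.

37CA

One's-complement addition (fold any carry out of bit 15 back into bit 0):
  0x0601 + 0xAB7A = 0x0B17B
  0xB17B + 0xEA71 = 0x19BEC → wrap carry → 0x9BED
  0x9BED + 0x7DFA = 0x119E7 → wrap carry → 0x19E8
  0x19E8 + 0xAE4D = 0x0C835
One's-complement sum = 0xC835.
Checksum = ~0xC835 & 0xFFFF = 0x37CA.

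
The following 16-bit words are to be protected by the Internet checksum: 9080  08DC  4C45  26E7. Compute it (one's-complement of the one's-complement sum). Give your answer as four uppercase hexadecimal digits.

One's-complement addition (fold any carry out of bit 15 back into bit 0):
  0x9080 + 0x08DC = 0x0995C
  0x995C + 0x4C45 = 0x0E5A1
  0xE5A1 + 0x26E7 = 0x10C88 → wrap carry → 0x0C89
One's-complement sum = 0x0C89.
Checksum = ~0x0C89 & 0xFFFF = 0xF376.

F376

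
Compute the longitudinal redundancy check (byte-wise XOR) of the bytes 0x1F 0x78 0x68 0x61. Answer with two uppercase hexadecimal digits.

XOR the bytes together:
  start with 0x1F
  0x1F ⊕ 0x78 = 0x67
  0x67 ⊕ 0x68 = 0x0F
  0x0F ⊕ 0x61 = 0x6E

6E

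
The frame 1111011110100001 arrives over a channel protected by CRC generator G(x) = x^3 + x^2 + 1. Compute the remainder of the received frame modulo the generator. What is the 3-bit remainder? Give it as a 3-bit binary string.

Modulo-2 division of 1111011110100001 by 1101:
  pos 0: 1111 XOR 1101 = 0010
  pos 2: 1001 XOR 1101 = 0100
  pos 3: 1001 XOR 1101 = 0100
  pos 4: 1001 XOR 1101 = 0100
  pos 5: 1001 XOR 1101 = 0100
  pos 6: 1000 XOR 1101 = 0101
  pos 7: 1011 XOR 1101 = 0110
  pos 8: 1100 XOR 1101 = 0001
  pos 11: 1000 XOR 1101 = 0101
  pos 12: 1011 XOR 1101 = 0110
Remainder = 110 (nonzero — an error is detected).

110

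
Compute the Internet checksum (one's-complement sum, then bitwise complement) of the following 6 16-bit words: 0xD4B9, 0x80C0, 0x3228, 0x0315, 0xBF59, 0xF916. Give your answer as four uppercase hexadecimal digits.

One's-complement addition (fold any carry out of bit 15 back into bit 0):
  0xD4B9 + 0x80C0 = 0x15579 → wrap carry → 0x557A
  0x557A + 0x3228 = 0x087A2
  0x87A2 + 0x0315 = 0x08AB7
  0x8AB7 + 0xBF59 = 0x14A10 → wrap carry → 0x4A11
  0x4A11 + 0xF916 = 0x14327 → wrap carry → 0x4328
One's-complement sum = 0x4328.
Checksum = ~0x4328 & 0xFFFF = 0xBCD7.

BCD7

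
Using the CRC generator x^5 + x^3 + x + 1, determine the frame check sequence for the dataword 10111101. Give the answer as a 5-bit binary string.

10111

Append 5 zeros: 1011110100000. Divide by 101011 (XOR where the leading bit is 1):
  pos 0: 101111 XOR 101011 = 000100
  pos 3: 100010 XOR 101011 = 001001
  pos 5: 100100 XOR 101011 = 001111
  pos 7: 111100 XOR 101011 = 010111
Remainder (last 5 bits) = 10111. This is the CRC / FCS.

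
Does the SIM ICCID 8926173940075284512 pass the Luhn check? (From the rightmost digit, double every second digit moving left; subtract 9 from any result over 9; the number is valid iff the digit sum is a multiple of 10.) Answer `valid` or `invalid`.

invalid

From the right, keep odd positions and double even positions (subtract 9 from any doubled value over 9):
  doubled (positions 2,4,...): 2 8 4 5 0 9 5 3 9 → sum 45
  kept (positions 1,3,...): 2 5 8 5 0 4 3 1 2 8 → sum 38
Total = 83.
83 mod 10 = 3, so the number is invalid.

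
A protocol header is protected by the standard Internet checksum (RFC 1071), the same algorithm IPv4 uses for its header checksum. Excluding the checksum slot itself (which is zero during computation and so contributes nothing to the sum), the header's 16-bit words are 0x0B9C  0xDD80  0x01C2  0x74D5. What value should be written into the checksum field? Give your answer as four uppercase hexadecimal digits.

One's-complement addition (fold any carry out of bit 15 back into bit 0):
  0x0B9C + 0xDD80 = 0x0E91C
  0xE91C + 0x01C2 = 0x0EADE
  0xEADE + 0x74D5 = 0x15FB3 → wrap carry → 0x5FB4
One's-complement sum = 0x5FB4.
Checksum = ~0x5FB4 & 0xFFFF = 0xA04B.

A04B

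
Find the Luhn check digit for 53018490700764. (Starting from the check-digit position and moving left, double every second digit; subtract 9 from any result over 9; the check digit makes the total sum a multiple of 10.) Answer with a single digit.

Partial digits right→left: 4 6 7 0 0 7 0 9 4 8 1 0 3 5
Double every second digit counting from the check-digit position (so the 1st, 3rd, 5th, ... of the partial from the right).
  doubled (with −9 where >9): 8 5 0 0 8 2 6 → sum 29
  kept as-is: 6 0 7 9 8 0 5 → sum 35
Total = 29 + 35 = 64.
Check digit = (10 − (64 mod 10)) mod 10 = 6.

6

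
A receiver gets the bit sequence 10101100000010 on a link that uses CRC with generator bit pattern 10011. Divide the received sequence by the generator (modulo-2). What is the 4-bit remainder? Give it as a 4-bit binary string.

1110

Modulo-2 division of 10101100000010 by 10011:
  pos 0: 10101 XOR 10011 = 00110
  pos 2: 11010 XOR 10011 = 01001
  pos 3: 10010 XOR 10011 = 00001
  pos 7: 10000 XOR 10011 = 00011
Remainder = 1110 (nonzero — an error is detected).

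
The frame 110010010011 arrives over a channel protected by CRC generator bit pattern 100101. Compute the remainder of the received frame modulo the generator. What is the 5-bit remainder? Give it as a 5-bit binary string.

Modulo-2 division of 110010010011 by 100101:
  pos 0: 110010 XOR 100101 = 010111
  pos 1: 101110 XOR 100101 = 001011
  pos 3: 101110 XOR 100101 = 001011
  pos 5: 101101 XOR 100101 = 001000
Remainder = 10001 (nonzero — an error is detected).

10001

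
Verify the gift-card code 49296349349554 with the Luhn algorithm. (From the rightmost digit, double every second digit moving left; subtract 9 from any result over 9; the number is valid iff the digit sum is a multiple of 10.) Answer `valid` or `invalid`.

invalid

From the right, keep odd positions and double even positions (subtract 9 from any doubled value over 9):
  doubled (positions 2,4,...): 1 9 6 8 3 4 8 → sum 39
  kept (positions 1,3,...): 4 5 4 9 3 9 9 → sum 43
Total = 82.
82 mod 10 = 2, so the number is invalid.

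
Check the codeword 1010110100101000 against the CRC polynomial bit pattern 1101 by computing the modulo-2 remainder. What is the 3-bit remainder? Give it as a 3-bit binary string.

010

Modulo-2 division of 1010110100101000 by 1101:
  pos 0: 1010 XOR 1101 = 0111
  pos 1: 1111 XOR 1101 = 0010
  pos 3: 1010 XOR 1101 = 0111
  pos 4: 1111 XOR 1101 = 0010
  pos 6: 1000 XOR 1101 = 0101
  pos 7: 1011 XOR 1101 = 0110
  pos 8: 1100 XOR 1101 = 0001
  pos 11: 1100 XOR 1101 = 0001
Remainder = 010 (nonzero — an error is detected).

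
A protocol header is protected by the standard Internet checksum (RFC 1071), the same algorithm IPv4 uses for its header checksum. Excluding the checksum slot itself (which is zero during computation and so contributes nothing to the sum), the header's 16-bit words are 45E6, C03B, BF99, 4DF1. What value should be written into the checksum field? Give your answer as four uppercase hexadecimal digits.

EC52

One's-complement addition (fold any carry out of bit 15 back into bit 0):
  0x45E6 + 0xC03B = 0x10621 → wrap carry → 0x0622
  0x0622 + 0xBF99 = 0x0C5BB
  0xC5BB + 0x4DF1 = 0x113AC → wrap carry → 0x13AD
One's-complement sum = 0x13AD.
Checksum = ~0x13AD & 0xFFFF = 0xEC52.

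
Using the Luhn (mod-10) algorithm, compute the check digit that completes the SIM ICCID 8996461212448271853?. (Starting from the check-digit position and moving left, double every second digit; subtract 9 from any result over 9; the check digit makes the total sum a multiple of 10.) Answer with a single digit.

2

Partial digits right→left: 3 5 8 1 7 2 8 4 4 2 1 2 1 6 4 6 9 9 8
Double every second digit counting from the check-digit position (so the 1st, 3rd, 5th, ... of the partial from the right).
  doubled (with −9 where >9): 6 7 5 7 8 2 2 8 9 7 → sum 61
  kept as-is: 5 1 2 4 2 2 6 6 9 → sum 37
Total = 61 + 37 = 98.
Check digit = (10 − (98 mod 10)) mod 10 = 2.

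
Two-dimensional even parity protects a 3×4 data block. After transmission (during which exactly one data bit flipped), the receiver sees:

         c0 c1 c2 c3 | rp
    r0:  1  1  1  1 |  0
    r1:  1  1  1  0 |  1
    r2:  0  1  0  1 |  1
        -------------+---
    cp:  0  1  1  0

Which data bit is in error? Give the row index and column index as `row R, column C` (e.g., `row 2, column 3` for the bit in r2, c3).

row 2, column 2

Recompute each row's even parity and compare to rp:
  r0: data parity 0, sent rp 0 → ok
  r1: data parity 1, sent rp 1 → ok
  r2: data parity 0, sent rp 1 → mismatch
Recompute each column's even parity and compare to cp:
  c0: data parity 0, sent cp 0 → ok
  c1: data parity 1, sent cp 1 → ok
  c2: data parity 0, sent cp 1 → mismatch
  c3: data parity 0, sent cp 0 → ok
Exactly one row (r2) and one column (c2) fail → the flipped bit is at their intersection.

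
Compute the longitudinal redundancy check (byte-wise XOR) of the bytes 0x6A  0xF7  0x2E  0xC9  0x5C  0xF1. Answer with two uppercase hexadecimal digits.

XOR the bytes together:
  start with 0x6A
  0x6A ⊕ 0xF7 = 0x9D
  0x9D ⊕ 0x2E = 0xB3
  0xB3 ⊕ 0xC9 = 0x7A
  0x7A ⊕ 0x5C = 0x26
  0x26 ⊕ 0xF1 = 0xD7

D7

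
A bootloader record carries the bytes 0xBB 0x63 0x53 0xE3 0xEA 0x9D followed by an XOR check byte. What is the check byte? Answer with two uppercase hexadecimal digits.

XOR the bytes together:
  start with 0xBB
  0xBB ⊕ 0x63 = 0xD8
  0xD8 ⊕ 0x53 = 0x8B
  0x8B ⊕ 0xE3 = 0x68
  0x68 ⊕ 0xEA = 0x82
  0x82 ⊕ 0x9D = 0x1F

1F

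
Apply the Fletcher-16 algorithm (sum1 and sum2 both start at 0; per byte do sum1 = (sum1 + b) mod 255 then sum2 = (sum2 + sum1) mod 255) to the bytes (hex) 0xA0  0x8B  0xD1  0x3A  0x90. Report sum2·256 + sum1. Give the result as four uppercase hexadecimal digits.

CBC8

Running sums (mod 255):
  after byte 0 (0xA0): sum1=160, sum2=160
  after byte 1 (0x8B): sum1=44, sum2=204
  after byte 2 (0xD1): sum1=253, sum2=202
  after byte 3 (0x3A): sum1=56, sum2=3
  after byte 4 (0x90): sum1=200, sum2=203
Checksum = sum2·256 + sum1 = 203·256 + 200 = 52168 = 0xCBC8.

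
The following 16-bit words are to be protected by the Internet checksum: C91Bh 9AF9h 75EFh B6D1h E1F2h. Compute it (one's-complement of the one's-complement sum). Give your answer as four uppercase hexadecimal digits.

8D36

One's-complement addition (fold any carry out of bit 15 back into bit 0):
  0xC91B + 0x9AF9 = 0x16414 → wrap carry → 0x6415
  0x6415 + 0x75EF = 0x0DA04
  0xDA04 + 0xB6D1 = 0x190D5 → wrap carry → 0x90D6
  0x90D6 + 0xE1F2 = 0x172C8 → wrap carry → 0x72C9
One's-complement sum = 0x72C9.
Checksum = ~0x72C9 & 0xFFFF = 0x8D36.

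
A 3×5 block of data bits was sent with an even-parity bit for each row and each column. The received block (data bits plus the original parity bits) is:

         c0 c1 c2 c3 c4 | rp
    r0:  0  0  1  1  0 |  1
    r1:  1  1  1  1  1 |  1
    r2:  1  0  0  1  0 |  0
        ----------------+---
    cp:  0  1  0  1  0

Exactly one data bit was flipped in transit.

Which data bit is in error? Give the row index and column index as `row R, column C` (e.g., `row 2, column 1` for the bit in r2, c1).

Recompute each row's even parity and compare to rp:
  r0: data parity 0, sent rp 1 → mismatch
  r1: data parity 1, sent rp 1 → ok
  r2: data parity 0, sent rp 0 → ok
Recompute each column's even parity and compare to cp:
  c0: data parity 0, sent cp 0 → ok
  c1: data parity 1, sent cp 1 → ok
  c2: data parity 0, sent cp 0 → ok
  c3: data parity 1, sent cp 1 → ok
  c4: data parity 1, sent cp 0 → mismatch
Exactly one row (r0) and one column (c4) fail → the flipped bit is at their intersection.

row 0, column 4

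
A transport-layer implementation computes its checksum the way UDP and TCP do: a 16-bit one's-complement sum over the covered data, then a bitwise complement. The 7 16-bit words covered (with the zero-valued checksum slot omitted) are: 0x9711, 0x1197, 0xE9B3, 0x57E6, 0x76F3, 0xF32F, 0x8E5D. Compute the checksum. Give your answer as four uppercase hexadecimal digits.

One's-complement addition (fold any carry out of bit 15 back into bit 0):
  0x9711 + 0x1197 = 0x0A8A8
  0xA8A8 + 0xE9B3 = 0x1925B → wrap carry → 0x925C
  0x925C + 0x57E6 = 0x0EA42
  0xEA42 + 0x76F3 = 0x16135 → wrap carry → 0x6136
  0x6136 + 0xF32F = 0x15465 → wrap carry → 0x5466
  0x5466 + 0x8E5D = 0x0E2C3
One's-complement sum = 0xE2C3.
Checksum = ~0xE2C3 & 0xFFFF = 0x1D3C.

1D3C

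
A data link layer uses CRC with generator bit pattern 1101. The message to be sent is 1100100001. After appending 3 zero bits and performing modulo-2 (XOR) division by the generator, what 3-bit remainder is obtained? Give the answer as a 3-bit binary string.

011

Append 3 zeros: 1100100001000. Divide by 1101 (XOR where the leading bit is 1):
  pos 0: 1100 XOR 1101 = 0001
  pos 3: 1100 XOR 1101 = 0001
  pos 6: 1001 XOR 1101 = 0100
  pos 7: 1000 XOR 1101 = 0101
  pos 8: 1010 XOR 1101 = 0111
  pos 9: 1110 XOR 1101 = 0011
Remainder (last 3 bits) = 011. This is the CRC / FCS.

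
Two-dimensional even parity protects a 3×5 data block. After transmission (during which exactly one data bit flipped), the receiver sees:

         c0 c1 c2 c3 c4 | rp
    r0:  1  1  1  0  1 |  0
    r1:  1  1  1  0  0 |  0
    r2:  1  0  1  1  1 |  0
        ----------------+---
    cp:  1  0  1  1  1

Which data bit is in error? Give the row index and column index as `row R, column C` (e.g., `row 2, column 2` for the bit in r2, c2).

row 1, column 4

Recompute each row's even parity and compare to rp:
  r0: data parity 0, sent rp 0 → ok
  r1: data parity 1, sent rp 0 → mismatch
  r2: data parity 0, sent rp 0 → ok
Recompute each column's even parity and compare to cp:
  c0: data parity 1, sent cp 1 → ok
  c1: data parity 0, sent cp 0 → ok
  c2: data parity 1, sent cp 1 → ok
  c3: data parity 1, sent cp 1 → ok
  c4: data parity 0, sent cp 1 → mismatch
Exactly one row (r1) and one column (c4) fail → the flipped bit is at their intersection.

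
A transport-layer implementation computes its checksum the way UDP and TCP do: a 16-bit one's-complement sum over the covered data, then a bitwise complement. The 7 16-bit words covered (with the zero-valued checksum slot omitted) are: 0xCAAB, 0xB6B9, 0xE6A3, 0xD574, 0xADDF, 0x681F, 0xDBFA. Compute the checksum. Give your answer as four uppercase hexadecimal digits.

One's-complement addition (fold any carry out of bit 15 back into bit 0):
  0xCAAB + 0xB6B9 = 0x18164 → wrap carry → 0x8165
  0x8165 + 0xE6A3 = 0x16808 → wrap carry → 0x6809
  0x6809 + 0xD574 = 0x13D7D → wrap carry → 0x3D7E
  0x3D7E + 0xADDF = 0x0EB5D
  0xEB5D + 0x681F = 0x1537C → wrap carry → 0x537D
  0x537D + 0xDBFA = 0x12F77 → wrap carry → 0x2F78
One's-complement sum = 0x2F78.
Checksum = ~0x2F78 & 0xFFFF = 0xD087.

D087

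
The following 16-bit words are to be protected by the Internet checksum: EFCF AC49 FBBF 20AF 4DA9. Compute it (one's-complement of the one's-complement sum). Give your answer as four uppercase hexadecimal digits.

One's-complement addition (fold any carry out of bit 15 back into bit 0):
  0xEFCF + 0xAC49 = 0x19C18 → wrap carry → 0x9C19
  0x9C19 + 0xFBBF = 0x197D8 → wrap carry → 0x97D9
  0x97D9 + 0x20AF = 0x0B888
  0xB888 + 0x4DA9 = 0x10631 → wrap carry → 0x0632
One's-complement sum = 0x0632.
Checksum = ~0x0632 & 0xFFFF = 0xF9CD.

F9CD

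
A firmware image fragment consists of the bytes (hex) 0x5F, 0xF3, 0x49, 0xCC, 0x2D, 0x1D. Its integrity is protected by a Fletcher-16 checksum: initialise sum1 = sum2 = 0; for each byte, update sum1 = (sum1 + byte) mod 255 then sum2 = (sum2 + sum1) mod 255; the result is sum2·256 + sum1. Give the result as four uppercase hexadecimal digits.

03B3

Running sums (mod 255):
  after byte 0 (0x5F): sum1=95, sum2=95
  after byte 1 (0xF3): sum1=83, sum2=178
  after byte 2 (0x49): sum1=156, sum2=79
  after byte 3 (0xCC): sum1=105, sum2=184
  after byte 4 (0x2D): sum1=150, sum2=79
  after byte 5 (0x1D): sum1=179, sum2=3
Checksum = sum2·256 + sum1 = 3·256 + 179 = 947 = 0x03B3.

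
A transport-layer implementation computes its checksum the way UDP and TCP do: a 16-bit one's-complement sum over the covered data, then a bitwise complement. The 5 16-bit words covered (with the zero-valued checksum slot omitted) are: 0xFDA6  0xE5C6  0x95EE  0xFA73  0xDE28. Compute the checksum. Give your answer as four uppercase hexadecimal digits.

One's-complement addition (fold any carry out of bit 15 back into bit 0):
  0xFDA6 + 0xE5C6 = 0x1E36C → wrap carry → 0xE36D
  0xE36D + 0x95EE = 0x1795B → wrap carry → 0x795C
  0x795C + 0xFA73 = 0x173CF → wrap carry → 0x73D0
  0x73D0 + 0xDE28 = 0x151F8 → wrap carry → 0x51F9
One's-complement sum = 0x51F9.
Checksum = ~0x51F9 & 0xFFFF = 0xAE06.

AE06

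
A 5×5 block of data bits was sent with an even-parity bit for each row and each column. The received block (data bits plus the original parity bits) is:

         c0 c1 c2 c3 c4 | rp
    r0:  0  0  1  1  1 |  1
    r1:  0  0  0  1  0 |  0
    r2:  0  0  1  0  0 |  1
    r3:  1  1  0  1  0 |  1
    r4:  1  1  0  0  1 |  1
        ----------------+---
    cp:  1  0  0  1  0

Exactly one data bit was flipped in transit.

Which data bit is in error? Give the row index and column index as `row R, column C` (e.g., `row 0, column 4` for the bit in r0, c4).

row 1, column 0

Recompute each row's even parity and compare to rp:
  r0: data parity 1, sent rp 1 → ok
  r1: data parity 1, sent rp 0 → mismatch
  r2: data parity 1, sent rp 1 → ok
  r3: data parity 1, sent rp 1 → ok
  r4: data parity 1, sent rp 1 → ok
Recompute each column's even parity and compare to cp:
  c0: data parity 0, sent cp 1 → mismatch
  c1: data parity 0, sent cp 0 → ok
  c2: data parity 0, sent cp 0 → ok
  c3: data parity 1, sent cp 1 → ok
  c4: data parity 0, sent cp 0 → ok
Exactly one row (r1) and one column (c0) fail → the flipped bit is at their intersection.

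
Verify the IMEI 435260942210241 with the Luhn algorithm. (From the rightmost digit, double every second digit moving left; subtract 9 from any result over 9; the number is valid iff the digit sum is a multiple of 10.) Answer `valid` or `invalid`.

From the right, keep odd positions and double even positions (subtract 9 from any doubled value over 9):
  doubled (positions 2,4,...): 8 0 4 8 0 4 6 → sum 30
  kept (positions 1,3,...): 1 2 1 2 9 6 5 4 → sum 30
Total = 60.
60 mod 10 = 0, so the number is valid.

valid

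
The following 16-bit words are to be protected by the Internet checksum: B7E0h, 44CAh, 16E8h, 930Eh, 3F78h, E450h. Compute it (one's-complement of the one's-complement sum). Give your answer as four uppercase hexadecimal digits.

One's-complement addition (fold any carry out of bit 15 back into bit 0):
  0xB7E0 + 0x44CA = 0x0FCAA
  0xFCAA + 0x16E8 = 0x11392 → wrap carry → 0x1393
  0x1393 + 0x930E = 0x0A6A1
  0xA6A1 + 0x3F78 = 0x0E619
  0xE619 + 0xE450 = 0x1CA69 → wrap carry → 0xCA6A
One's-complement sum = 0xCA6A.
Checksum = ~0xCA6A & 0xFFFF = 0x3595.

3595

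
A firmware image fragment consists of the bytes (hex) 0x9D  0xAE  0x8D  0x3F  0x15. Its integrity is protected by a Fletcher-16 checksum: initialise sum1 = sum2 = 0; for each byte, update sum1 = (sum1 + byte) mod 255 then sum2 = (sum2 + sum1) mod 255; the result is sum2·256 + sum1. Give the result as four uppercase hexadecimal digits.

0B2E

Running sums (mod 255):
  after byte 0 (0x9D): sum1=157, sum2=157
  after byte 1 (0xAE): sum1=76, sum2=233
  after byte 2 (0x8D): sum1=217, sum2=195
  after byte 3 (0x3F): sum1=25, sum2=220
  after byte 4 (0x15): sum1=46, sum2=11
Checksum = sum2·256 + sum1 = 11·256 + 46 = 2862 = 0x0B2E.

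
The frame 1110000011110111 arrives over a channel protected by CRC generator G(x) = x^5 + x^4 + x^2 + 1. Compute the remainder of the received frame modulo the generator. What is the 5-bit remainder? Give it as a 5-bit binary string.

Modulo-2 division of 1110000011110111 by 110101:
  pos 0: 111000 XOR 110101 = 001101
  pos 2: 110100 XOR 110101 = 000001
  pos 7: 111110 XOR 110101 = 001011
  pos 9: 101111 XOR 110101 = 011010
  pos 10: 110101 XOR 110101 = 000000
Remainder = 00000 (zero — the frame passes the CRC check).

00000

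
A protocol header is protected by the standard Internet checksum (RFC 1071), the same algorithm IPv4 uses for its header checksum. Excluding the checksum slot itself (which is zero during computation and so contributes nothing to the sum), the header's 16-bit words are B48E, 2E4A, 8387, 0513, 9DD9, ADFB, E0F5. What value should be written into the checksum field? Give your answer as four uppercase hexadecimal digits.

67C1

One's-complement addition (fold any carry out of bit 15 back into bit 0):
  0xB48E + 0x2E4A = 0x0E2D8
  0xE2D8 + 0x8387 = 0x1665F → wrap carry → 0x6660
  0x6660 + 0x0513 = 0x06B73
  0x6B73 + 0x9DD9 = 0x1094C → wrap carry → 0x094D
  0x094D + 0xADFB = 0x0B748
  0xB748 + 0xE0F5 = 0x1983D → wrap carry → 0x983E
One's-complement sum = 0x983E.
Checksum = ~0x983E & 0xFFFF = 0x67C1.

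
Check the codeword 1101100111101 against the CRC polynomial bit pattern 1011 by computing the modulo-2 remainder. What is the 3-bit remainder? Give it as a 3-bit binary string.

000

Modulo-2 division of 1101100111101 by 1011:
  pos 0: 1101 XOR 1011 = 0110
  pos 1: 1101 XOR 1011 = 0110
  pos 2: 1100 XOR 1011 = 0111
  pos 3: 1110 XOR 1011 = 0101
  pos 4: 1011 XOR 1011 = 0000
  pos 8: 1110 XOR 1011 = 0101
  pos 9: 1011 XOR 1011 = 0000
Remainder = 000 (zero — the frame passes the CRC check).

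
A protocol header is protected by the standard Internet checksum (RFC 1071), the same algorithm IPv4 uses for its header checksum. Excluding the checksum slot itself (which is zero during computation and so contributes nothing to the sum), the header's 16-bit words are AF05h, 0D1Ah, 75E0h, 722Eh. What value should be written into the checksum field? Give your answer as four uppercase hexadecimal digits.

One's-complement addition (fold any carry out of bit 15 back into bit 0):
  0xAF05 + 0x0D1A = 0x0BC1F
  0xBC1F + 0x75E0 = 0x131FF → wrap carry → 0x3200
  0x3200 + 0x722E = 0x0A42E
One's-complement sum = 0xA42E.
Checksum = ~0xA42E & 0xFFFF = 0x5BD1.

5BD1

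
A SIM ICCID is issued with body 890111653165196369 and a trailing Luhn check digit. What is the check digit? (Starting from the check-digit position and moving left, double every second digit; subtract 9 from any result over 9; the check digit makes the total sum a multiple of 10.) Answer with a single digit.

2

Partial digits right→left: 9 6 3 6 9 1 5 6 1 3 5 6 1 1 1 0 9 8
Double every second digit counting from the check-digit position (so the 1st, 3rd, 5th, ... of the partial from the right).
  doubled (with −9 where >9): 9 6 9 1 2 1 2 2 9 → sum 41
  kept as-is: 6 6 1 6 3 6 1 0 8 → sum 37
Total = 41 + 37 = 78.
Check digit = (10 − (78 mod 10)) mod 10 = 2.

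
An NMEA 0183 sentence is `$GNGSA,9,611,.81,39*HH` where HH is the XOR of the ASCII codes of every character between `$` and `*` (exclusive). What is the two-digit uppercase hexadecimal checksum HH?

7E

XOR the ASCII codes of the payload characters:
  'G' = 0x47 → acc = 0x47
  'N' = 0x4E → acc = 0x09
  'G' = 0x47 → acc = 0x4E
  'S' = 0x53 → acc = 0x1D
  'A' = 0x41 → acc = 0x5C
  ',' = 0x2C → acc = 0x70
  '9' = 0x39 → acc = 0x49
  ',' = 0x2C → acc = 0x65
  '6' = 0x36 → acc = 0x53
  '1' = 0x31 → acc = 0x62
  '1' = 0x31 → acc = 0x53
  ',' = 0x2C → acc = 0x7F
  '.' = 0x2E → acc = 0x51
  '8' = 0x38 → acc = 0x69
  '1' = 0x31 → acc = 0x58
  ',' = 0x2C → acc = 0x74
  '3' = 0x33 → acc = 0x47
  '9' = 0x39 → acc = 0x7E
Checksum = 0x7E.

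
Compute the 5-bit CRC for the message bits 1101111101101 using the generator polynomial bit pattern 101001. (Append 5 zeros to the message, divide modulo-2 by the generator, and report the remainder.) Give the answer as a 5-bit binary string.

Append 5 zeros: 110111110110100000. Divide by 101001 (XOR where the leading bit is 1):
  pos 0: 110111 XOR 101001 = 011110
  pos 1: 111101 XOR 101001 = 010100
  pos 2: 101001 XOR 101001 = 000000
  pos 9: 110100 XOR 101001 = 011101
  pos 10: 111010 XOR 101001 = 010011
  pos 11: 100110 XOR 101001 = 001111
Remainder (last 5 bits) = 11110. This is the CRC / FCS.

11110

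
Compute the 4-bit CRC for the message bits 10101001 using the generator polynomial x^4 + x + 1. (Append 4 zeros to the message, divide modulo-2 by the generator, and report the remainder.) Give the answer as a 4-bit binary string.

1100

Append 4 zeros: 101010010000. Divide by 10011 (XOR where the leading bit is 1):
  pos 0: 10101 XOR 10011 = 00110
  pos 2: 11000 XOR 10011 = 01011
  pos 3: 10111 XOR 10011 = 00100
  pos 5: 10000 XOR 10011 = 00011
Remainder (last 4 bits) = 1100. This is the CRC / FCS.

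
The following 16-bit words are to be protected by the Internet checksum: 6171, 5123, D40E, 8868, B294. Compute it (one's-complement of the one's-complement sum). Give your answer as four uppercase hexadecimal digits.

One's-complement addition (fold any carry out of bit 15 back into bit 0):
  0x6171 + 0x5123 = 0x0B294
  0xB294 + 0xD40E = 0x186A2 → wrap carry → 0x86A3
  0x86A3 + 0x8868 = 0x10F0B → wrap carry → 0x0F0C
  0x0F0C + 0xB294 = 0x0C1A0
One's-complement sum = 0xC1A0.
Checksum = ~0xC1A0 & 0xFFFF = 0x3E5F.

3E5F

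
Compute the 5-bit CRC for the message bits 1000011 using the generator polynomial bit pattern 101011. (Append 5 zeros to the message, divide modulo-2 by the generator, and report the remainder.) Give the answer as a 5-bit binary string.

10000

Append 5 zeros: 100001100000. Divide by 101011 (XOR where the leading bit is 1):
  pos 0: 100001 XOR 101011 = 001010
  pos 2: 101010 XOR 101011 = 000001
Remainder (last 5 bits) = 10000. This is the CRC / FCS.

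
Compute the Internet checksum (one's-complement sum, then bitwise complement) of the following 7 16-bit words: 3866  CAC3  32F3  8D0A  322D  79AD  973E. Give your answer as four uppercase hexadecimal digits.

One's-complement addition (fold any carry out of bit 15 back into bit 0):
  0x3866 + 0xCAC3 = 0x10329 → wrap carry → 0x032A
  0x032A + 0x32F3 = 0x0361D
  0x361D + 0x8D0A = 0x0C327
  0xC327 + 0x322D = 0x0F554
  0xF554 + 0x79AD = 0x16F01 → wrap carry → 0x6F02
  0x6F02 + 0x973E = 0x10640 → wrap carry → 0x0641
One's-complement sum = 0x0641.
Checksum = ~0x0641 & 0xFFFF = 0xF9BE.

F9BE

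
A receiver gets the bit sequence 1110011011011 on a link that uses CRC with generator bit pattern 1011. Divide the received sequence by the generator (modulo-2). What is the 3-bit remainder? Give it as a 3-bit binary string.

Modulo-2 division of 1110011011011 by 1011:
  pos 0: 1110 XOR 1011 = 0101
  pos 1: 1010 XOR 1011 = 0001
  pos 4: 1110 XOR 1011 = 0101
  pos 5: 1011 XOR 1011 = 0000
  pos 9: 1011 XOR 1011 = 0000
Remainder = 000 (zero — the frame passes the CRC check).

000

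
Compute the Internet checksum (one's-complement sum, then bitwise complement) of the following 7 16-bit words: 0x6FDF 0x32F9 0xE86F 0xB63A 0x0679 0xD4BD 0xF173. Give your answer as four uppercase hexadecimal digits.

F1D1

One's-complement addition (fold any carry out of bit 15 back into bit 0):
  0x6FDF + 0x32F9 = 0x0A2D8
  0xA2D8 + 0xE86F = 0x18B47 → wrap carry → 0x8B48
  0x8B48 + 0xB63A = 0x14182 → wrap carry → 0x4183
  0x4183 + 0x0679 = 0x047FC
  0x47FC + 0xD4BD = 0x11CB9 → wrap carry → 0x1CBA
  0x1CBA + 0xF173 = 0x10E2D → wrap carry → 0x0E2E
One's-complement sum = 0x0E2E.
Checksum = ~0x0E2E & 0xFFFF = 0xF1D1.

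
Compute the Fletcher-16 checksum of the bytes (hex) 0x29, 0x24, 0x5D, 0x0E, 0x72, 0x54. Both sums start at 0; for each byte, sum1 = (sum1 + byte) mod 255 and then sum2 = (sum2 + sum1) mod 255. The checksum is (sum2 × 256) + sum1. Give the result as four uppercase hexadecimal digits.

Running sums (mod 255):
  after byte 0 (0x29): sum1=41, sum2=41
  after byte 1 (0x24): sum1=77, sum2=118
  after byte 2 (0x5D): sum1=170, sum2=33
  after byte 3 (0x0E): sum1=184, sum2=217
  after byte 4 (0x72): sum1=43, sum2=5
  after byte 5 (0x54): sum1=127, sum2=132
Checksum = sum2·256 + sum1 = 132·256 + 127 = 33919 = 0x847F.

847F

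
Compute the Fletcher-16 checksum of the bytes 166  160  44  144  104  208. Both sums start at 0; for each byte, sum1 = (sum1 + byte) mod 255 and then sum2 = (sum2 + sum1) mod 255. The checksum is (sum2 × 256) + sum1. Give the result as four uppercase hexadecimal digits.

0F3D

Running sums (mod 255):
  after byte 0 (166): sum1=166, sum2=166
  after byte 1 (160): sum1=71, sum2=237
  after byte 2 (44): sum1=115, sum2=97
  after byte 3 (144): sum1=4, sum2=101
  after byte 4 (104): sum1=108, sum2=209
  after byte 5 (208): sum1=61, sum2=15
Checksum = sum2·256 + sum1 = 15·256 + 61 = 3901 = 0x0F3D.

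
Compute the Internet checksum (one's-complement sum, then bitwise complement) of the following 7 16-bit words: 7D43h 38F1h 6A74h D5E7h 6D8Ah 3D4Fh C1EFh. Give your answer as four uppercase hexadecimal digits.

9CA5

One's-complement addition (fold any carry out of bit 15 back into bit 0):
  0x7D43 + 0x38F1 = 0x0B634
  0xB634 + 0x6A74 = 0x120A8 → wrap carry → 0x20A9
  0x20A9 + 0xD5E7 = 0x0F690
  0xF690 + 0x6D8A = 0x1641A → wrap carry → 0x641B
  0x641B + 0x3D4F = 0x0A16A
  0xA16A + 0xC1EF = 0x16359 → wrap carry → 0x635A
One's-complement sum = 0x635A.
Checksum = ~0x635A & 0xFFFF = 0x9CA5.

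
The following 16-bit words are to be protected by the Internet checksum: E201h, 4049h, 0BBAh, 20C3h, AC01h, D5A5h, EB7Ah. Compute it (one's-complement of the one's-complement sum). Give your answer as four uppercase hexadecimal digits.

4415

One's-complement addition (fold any carry out of bit 15 back into bit 0):
  0xE201 + 0x4049 = 0x1224A → wrap carry → 0x224B
  0x224B + 0x0BBA = 0x02E05
  0x2E05 + 0x20C3 = 0x04EC8
  0x4EC8 + 0xAC01 = 0x0FAC9
  0xFAC9 + 0xD5A5 = 0x1D06E → wrap carry → 0xD06F
  0xD06F + 0xEB7A = 0x1BBE9 → wrap carry → 0xBBEA
One's-complement sum = 0xBBEA.
Checksum = ~0xBBEA & 0xFFFF = 0x4415.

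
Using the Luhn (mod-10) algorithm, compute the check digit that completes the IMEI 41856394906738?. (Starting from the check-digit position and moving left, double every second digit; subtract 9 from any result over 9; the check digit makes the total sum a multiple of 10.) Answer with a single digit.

6

Partial digits right→left: 8 3 7 6 0 9 4 9 3 6 5 8 1 4
Double every second digit counting from the check-digit position (so the 1st, 3rd, 5th, ... of the partial from the right).
  doubled (with −9 where >9): 7 5 0 8 6 1 2 → sum 29
  kept as-is: 3 6 9 9 6 8 4 → sum 45
Total = 29 + 45 = 74.
Check digit = (10 − (74 mod 10)) mod 10 = 6.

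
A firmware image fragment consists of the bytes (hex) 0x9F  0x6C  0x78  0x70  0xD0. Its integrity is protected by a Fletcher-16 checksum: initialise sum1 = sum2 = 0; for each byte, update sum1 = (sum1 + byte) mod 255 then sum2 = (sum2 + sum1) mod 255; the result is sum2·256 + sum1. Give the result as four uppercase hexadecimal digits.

EAC5

Running sums (mod 255):
  after byte 0 (0x9F): sum1=159, sum2=159
  after byte 1 (0x6C): sum1=12, sum2=171
  after byte 2 (0x78): sum1=132, sum2=48
  after byte 3 (0x70): sum1=244, sum2=37
  after byte 4 (0xD0): sum1=197, sum2=234
Checksum = sum2·256 + sum1 = 234·256 + 197 = 60101 = 0xEAC5.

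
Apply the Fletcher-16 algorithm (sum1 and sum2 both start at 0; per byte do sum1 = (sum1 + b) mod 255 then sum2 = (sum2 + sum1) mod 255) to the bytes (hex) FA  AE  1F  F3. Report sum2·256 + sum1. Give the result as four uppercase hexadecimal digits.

2ABC

Running sums (mod 255):
  after byte 0 (FA): sum1=250, sum2=250
  after byte 1 (AE): sum1=169, sum2=164
  after byte 2 (1F): sum1=200, sum2=109
  after byte 3 (F3): sum1=188, sum2=42
Checksum = sum2·256 + sum1 = 42·256 + 188 = 10940 = 0x2ABC.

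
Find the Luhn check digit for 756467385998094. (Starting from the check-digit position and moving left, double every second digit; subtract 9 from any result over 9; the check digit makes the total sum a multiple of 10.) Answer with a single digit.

5

Partial digits right→left: 4 9 0 8 9 9 5 8 3 7 6 4 6 5 7
Double every second digit counting from the check-digit position (so the 1st, 3rd, 5th, ... of the partial from the right).
  doubled (with −9 where >9): 8 0 9 1 6 3 3 5 → sum 35
  kept as-is: 9 8 9 8 7 4 5 → sum 50
Total = 35 + 50 = 85.
Check digit = (10 − (85 mod 10)) mod 10 = 5.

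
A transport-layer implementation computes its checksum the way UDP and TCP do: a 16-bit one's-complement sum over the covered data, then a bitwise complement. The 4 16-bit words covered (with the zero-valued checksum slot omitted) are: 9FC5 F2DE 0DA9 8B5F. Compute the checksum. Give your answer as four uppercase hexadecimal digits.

One's-complement addition (fold any carry out of bit 15 back into bit 0):
  0x9FC5 + 0xF2DE = 0x192A3 → wrap carry → 0x92A4
  0x92A4 + 0x0DA9 = 0x0A04D
  0xA04D + 0x8B5F = 0x12BAC → wrap carry → 0x2BAD
One's-complement sum = 0x2BAD.
Checksum = ~0x2BAD & 0xFFFF = 0xD452.

D452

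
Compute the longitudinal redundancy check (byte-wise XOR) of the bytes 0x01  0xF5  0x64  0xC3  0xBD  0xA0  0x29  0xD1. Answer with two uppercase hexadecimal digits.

XOR the bytes together:
  start with 0x01
  0x01 ⊕ 0xF5 = 0xF4
  0xF4 ⊕ 0x64 = 0x90
  0x90 ⊕ 0xC3 = 0x53
  0x53 ⊕ 0xBD = 0xEE
  0xEE ⊕ 0xA0 = 0x4E
  0x4E ⊕ 0x29 = 0x67
  0x67 ⊕ 0xD1 = 0xB6

B6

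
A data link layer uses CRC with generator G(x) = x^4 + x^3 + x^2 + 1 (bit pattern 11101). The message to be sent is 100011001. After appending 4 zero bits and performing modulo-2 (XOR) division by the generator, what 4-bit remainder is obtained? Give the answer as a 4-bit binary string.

1001

Append 4 zeros: 1000110010000. Divide by 11101 (XOR where the leading bit is 1):
  pos 0: 10001 XOR 11101 = 01100
  pos 1: 11001 XOR 11101 = 00100
  pos 3: 10000 XOR 11101 = 01101
  pos 4: 11011 XOR 11101 = 00110
  pos 6: 11000 XOR 11101 = 00101
  pos 8: 10100 XOR 11101 = 01001
Remainder (last 4 bits) = 1001. This is the CRC / FCS.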